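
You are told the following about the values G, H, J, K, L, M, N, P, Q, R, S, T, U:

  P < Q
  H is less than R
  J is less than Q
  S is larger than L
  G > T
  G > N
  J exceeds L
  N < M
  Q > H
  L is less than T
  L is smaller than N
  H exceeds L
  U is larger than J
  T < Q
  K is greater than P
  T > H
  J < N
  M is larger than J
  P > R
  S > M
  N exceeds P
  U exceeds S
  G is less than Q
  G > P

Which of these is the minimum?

L

Chaining upward from L: directly above it, H, T, J, N, S; then R, G, M, Q, U; then P; then K.
That covers every other element, and nothing is given below L, so L is the minimum.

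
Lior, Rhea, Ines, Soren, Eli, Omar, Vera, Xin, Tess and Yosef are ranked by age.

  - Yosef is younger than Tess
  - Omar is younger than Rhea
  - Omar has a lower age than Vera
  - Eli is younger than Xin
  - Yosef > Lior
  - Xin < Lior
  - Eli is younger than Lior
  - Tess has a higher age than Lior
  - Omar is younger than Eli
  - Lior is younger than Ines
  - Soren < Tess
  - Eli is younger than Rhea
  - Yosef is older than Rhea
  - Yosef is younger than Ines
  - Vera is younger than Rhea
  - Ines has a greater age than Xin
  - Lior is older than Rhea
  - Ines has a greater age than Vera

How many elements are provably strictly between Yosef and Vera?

2

Chaining upward from Vera reaches: Rhea, Lior, Ines, Tess.
Chaining downward from Yosef reaches: Omar, Eli, Rhea, Xin, Lior.
Strictly between Vera and Yosef are those in both lists: Rhea, Lior — 2 elements.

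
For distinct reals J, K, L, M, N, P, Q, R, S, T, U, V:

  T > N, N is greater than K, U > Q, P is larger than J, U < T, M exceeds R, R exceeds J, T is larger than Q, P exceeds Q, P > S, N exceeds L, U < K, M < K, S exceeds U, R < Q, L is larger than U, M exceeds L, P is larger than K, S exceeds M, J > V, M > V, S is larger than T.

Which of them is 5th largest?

Piecing the relations together gives one ordering: V < J < R < Q < U < L < M < K < N < T < S < P.
Counting 5 from the largest end gives K.

K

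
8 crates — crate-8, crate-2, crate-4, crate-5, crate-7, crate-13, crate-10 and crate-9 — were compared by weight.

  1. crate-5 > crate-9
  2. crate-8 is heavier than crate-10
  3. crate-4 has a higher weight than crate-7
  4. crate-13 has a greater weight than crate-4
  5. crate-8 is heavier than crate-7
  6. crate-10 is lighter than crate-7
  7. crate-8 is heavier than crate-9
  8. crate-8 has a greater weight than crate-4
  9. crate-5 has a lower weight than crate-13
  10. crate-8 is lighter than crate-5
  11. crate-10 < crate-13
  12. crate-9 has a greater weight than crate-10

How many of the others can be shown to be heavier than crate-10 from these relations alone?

6

Directly above crate-10: crate-7, crate-9, crate-8, crate-13.
One step further: crate-4, crate-5 (6 so far).
Nothing else is reachable above crate-10; 6 in all.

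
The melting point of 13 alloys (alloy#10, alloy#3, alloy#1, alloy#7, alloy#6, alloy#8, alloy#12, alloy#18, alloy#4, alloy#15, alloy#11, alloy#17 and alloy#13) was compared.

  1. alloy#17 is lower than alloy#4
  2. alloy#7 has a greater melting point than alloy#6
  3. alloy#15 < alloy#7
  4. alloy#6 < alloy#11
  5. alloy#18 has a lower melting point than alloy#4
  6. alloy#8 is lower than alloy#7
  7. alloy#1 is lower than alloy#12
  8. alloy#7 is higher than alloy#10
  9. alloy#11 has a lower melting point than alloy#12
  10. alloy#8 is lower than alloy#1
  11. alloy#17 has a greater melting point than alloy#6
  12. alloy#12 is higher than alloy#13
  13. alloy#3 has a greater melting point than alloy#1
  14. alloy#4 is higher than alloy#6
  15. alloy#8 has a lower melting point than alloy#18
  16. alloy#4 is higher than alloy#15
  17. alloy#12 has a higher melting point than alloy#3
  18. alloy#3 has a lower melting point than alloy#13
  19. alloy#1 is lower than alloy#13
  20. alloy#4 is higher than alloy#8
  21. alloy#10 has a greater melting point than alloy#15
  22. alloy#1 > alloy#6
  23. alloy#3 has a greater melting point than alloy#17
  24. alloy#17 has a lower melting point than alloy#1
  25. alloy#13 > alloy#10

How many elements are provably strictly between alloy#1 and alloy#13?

Chaining upward from alloy#1 reaches: alloy#3, alloy#12.
Chaining downward from alloy#13 reaches: alloy#6, alloy#17, alloy#8, alloy#15, alloy#3, alloy#10.
Strictly between alloy#1 and alloy#13 are those in both lists: alloy#3 — 1 element.

1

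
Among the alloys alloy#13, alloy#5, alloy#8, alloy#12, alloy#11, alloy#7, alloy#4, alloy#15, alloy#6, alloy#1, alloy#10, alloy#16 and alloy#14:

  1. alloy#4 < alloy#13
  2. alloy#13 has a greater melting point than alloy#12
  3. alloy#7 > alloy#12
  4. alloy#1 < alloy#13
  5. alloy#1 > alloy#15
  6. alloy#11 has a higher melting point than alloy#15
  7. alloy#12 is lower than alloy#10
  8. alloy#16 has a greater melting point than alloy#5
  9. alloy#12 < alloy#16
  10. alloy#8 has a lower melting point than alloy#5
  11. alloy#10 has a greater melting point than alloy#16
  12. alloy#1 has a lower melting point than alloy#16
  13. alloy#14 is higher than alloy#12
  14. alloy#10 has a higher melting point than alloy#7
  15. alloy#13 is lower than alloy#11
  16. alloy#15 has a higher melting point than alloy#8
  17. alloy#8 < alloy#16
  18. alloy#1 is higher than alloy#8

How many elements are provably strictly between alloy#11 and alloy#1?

The relations place alloy#1 below alloy#11. An element lies strictly between them when it is forced above alloy#1 and also forced below alloy#11.
Above alloy#1: {alloy#13, alloy#16, alloy#10}. Below alloy#11: {alloy#8, alloy#4, alloy#12, alloy#15, alloy#13}.
Intersection: {alloy#13} — 1.

1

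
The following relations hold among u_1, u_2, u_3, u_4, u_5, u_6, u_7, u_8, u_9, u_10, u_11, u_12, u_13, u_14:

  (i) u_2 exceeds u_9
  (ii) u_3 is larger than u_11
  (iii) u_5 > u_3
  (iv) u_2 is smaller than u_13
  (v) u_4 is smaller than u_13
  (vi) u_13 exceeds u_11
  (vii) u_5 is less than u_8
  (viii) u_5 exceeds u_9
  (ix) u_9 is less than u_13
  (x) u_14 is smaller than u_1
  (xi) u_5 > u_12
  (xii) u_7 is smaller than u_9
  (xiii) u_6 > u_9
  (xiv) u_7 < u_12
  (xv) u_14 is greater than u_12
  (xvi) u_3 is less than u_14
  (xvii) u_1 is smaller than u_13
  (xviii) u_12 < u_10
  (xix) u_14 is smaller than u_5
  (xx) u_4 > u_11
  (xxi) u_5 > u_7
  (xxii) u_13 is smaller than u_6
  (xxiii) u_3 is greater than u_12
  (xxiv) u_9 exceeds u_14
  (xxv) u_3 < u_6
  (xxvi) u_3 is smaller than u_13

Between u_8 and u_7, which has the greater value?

u_8

Chaining the given relations: u_7 < u_12 < u_14 < u_9 < u_5 < u_8.
So u_7 < u_8; u_8 is the larger of the two.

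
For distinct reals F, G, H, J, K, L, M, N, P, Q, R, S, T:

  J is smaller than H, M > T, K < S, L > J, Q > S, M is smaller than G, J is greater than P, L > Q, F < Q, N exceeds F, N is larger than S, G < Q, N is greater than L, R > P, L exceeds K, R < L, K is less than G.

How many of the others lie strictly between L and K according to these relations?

The relations place K below L. An element lies strictly between them when it is forced above K and also forced below L.
Above K: {S, G, Q, N}. Below L: {P, J, R, T, F, M, S, G, Q}.
Intersection: {S, G, Q} — 3.

3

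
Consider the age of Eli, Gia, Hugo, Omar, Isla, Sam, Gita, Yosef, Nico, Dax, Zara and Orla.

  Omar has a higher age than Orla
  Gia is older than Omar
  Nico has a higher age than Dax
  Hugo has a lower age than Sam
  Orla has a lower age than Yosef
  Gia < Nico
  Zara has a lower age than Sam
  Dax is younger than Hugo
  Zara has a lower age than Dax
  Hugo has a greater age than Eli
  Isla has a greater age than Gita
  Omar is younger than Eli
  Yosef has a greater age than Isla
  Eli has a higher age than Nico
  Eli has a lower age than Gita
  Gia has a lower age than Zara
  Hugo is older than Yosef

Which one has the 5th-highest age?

Gita

The consecutive relations fix a unique order: Orla < Omar < Gia < Zara < Dax < Nico < Eli < Gita < Isla < Yosef < Hugo < Sam.
The 5th largest is Gita.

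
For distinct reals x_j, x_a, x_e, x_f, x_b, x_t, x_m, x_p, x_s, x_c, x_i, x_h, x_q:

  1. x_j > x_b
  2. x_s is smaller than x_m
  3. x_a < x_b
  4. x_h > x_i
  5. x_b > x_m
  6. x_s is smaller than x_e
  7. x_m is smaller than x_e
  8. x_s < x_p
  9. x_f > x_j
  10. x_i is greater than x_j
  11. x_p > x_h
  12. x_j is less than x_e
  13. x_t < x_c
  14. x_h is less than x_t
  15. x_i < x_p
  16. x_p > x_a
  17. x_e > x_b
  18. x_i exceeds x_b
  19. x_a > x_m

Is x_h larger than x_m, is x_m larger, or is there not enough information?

x_h

x_m < x_a and x_a < x_b give x_m < x_b.
Then x_b < x_j extends the chain to x_j.
Then x_j < x_i extends the chain to x_i.
Then x_i < x_h extends the chain to x_h.
So x_h is larger.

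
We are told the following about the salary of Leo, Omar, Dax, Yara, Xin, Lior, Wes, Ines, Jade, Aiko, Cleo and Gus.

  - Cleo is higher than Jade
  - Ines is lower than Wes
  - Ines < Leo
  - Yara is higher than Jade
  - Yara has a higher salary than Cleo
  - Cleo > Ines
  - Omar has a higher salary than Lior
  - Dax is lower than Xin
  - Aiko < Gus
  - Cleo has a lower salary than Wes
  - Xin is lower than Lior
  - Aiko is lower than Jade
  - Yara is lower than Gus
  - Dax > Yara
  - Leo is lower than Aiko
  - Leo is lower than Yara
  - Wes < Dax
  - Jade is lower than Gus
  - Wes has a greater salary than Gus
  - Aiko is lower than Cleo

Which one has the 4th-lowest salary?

Jade

Piecing the relations together gives one ordering: Ines < Leo < Aiko < Jade < Cleo < Yara < Gus < Wes < Dax < Xin < Lior < Omar.
The 4th smallest is Jade.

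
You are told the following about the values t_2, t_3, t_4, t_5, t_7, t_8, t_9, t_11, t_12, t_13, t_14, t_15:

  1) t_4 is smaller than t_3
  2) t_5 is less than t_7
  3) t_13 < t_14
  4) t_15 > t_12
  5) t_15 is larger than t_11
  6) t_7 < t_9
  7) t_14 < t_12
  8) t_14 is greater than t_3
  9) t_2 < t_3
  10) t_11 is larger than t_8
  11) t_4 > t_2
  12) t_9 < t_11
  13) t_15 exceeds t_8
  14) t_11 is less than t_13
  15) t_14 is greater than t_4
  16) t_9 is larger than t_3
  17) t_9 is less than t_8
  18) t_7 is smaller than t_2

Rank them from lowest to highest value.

t_5 < t_7 < t_2 < t_4 < t_3 < t_9 < t_8 < t_11 < t_13 < t_14 < t_12 < t_15

Each adjacent pair is fixed by a given relation: t_5 < t_7; t_7 < t_2; t_2 < t_4; t_4 < t_3; t_3 < t_9; t_9 < t_8; t_8 < t_11; t_11 < t_13; t_13 < t_14; t_14 < t_12; t_12 < t_15. Chaining them end to end gives the full order.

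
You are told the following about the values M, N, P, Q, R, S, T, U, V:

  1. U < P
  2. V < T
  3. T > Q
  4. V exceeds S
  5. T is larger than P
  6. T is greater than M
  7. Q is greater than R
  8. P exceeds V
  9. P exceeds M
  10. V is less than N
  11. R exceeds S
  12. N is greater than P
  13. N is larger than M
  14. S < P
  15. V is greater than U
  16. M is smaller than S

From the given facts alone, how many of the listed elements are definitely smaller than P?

The elements the relations force below P are M, S, U, V — no chain reaches any other.
That is 4.

4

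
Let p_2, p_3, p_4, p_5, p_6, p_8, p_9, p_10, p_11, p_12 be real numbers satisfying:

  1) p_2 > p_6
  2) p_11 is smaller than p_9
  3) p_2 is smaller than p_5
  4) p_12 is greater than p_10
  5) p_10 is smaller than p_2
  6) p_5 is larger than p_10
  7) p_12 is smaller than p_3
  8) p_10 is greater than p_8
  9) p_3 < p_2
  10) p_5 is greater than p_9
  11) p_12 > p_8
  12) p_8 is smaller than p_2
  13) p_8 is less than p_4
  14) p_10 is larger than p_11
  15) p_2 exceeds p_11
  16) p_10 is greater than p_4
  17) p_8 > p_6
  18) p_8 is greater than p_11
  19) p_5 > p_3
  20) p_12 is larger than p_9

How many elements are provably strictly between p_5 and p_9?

3

Chaining upward from p_9 reaches: p_12, p_3, p_2.
Chaining downward from p_5 reaches: p_11, p_6, p_8, p_4, p_10, p_12, p_3, p_2.
Strictly between p_9 and p_5 are those in both lists: p_12, p_3, p_2 — 3 elements.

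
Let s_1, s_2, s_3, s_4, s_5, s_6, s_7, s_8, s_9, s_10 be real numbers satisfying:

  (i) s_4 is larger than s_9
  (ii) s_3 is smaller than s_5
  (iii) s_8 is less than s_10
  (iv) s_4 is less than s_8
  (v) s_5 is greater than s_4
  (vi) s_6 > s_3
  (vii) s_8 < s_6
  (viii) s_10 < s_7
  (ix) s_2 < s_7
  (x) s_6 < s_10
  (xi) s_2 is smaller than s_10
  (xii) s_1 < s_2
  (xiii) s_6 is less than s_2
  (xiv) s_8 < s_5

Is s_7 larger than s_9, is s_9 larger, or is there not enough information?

s_7

s_9 < s_4 and s_4 < s_8 give s_9 < s_8.
With s_8 < s_6: s_9 < s_4 < s_8 < s_6.
With s_6 < s_2: s_9 < s_4 < s_8 < s_6 < s_2.
Then s_2 < s_10 extends the chain to s_10.
With s_10 < s_7: s_9 < s_4 < s_8 < s_6 < s_2 < s_10 < s_7.
So s_7 is larger.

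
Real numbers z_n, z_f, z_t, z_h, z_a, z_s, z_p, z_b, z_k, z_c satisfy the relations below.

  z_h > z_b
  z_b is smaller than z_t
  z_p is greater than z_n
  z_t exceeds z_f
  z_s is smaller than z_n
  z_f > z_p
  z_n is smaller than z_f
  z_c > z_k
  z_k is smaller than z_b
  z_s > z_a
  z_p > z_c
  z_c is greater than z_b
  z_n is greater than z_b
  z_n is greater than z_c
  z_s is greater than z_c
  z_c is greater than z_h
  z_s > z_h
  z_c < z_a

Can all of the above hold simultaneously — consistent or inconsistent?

consistent

Every relation is compatible with z_k < z_b < z_h < z_c < z_a < z_s < z_n < z_p < z_f < z_t; the set is consistent.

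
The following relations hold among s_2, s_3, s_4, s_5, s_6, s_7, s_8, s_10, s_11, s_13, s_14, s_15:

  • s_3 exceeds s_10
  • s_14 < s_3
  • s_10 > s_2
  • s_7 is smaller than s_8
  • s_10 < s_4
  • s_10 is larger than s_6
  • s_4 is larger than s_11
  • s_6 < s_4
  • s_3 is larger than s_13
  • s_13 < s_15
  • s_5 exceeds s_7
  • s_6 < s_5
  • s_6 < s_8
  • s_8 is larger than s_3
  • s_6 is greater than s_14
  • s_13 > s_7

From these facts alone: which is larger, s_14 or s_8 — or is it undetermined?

s_8

Following the relations from s_14: s_14 < s_6 < s_10 < s_3 < s_8.
So s_8 is larger.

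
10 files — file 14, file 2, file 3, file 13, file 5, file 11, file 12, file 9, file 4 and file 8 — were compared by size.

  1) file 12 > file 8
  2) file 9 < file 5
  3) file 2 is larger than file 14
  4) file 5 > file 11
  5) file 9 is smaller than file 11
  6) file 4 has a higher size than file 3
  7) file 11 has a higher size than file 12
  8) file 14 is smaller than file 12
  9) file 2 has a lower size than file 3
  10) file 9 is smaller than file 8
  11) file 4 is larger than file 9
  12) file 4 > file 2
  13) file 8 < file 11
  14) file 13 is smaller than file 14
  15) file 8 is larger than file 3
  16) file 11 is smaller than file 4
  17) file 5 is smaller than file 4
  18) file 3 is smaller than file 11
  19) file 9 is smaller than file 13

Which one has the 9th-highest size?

The consecutive relations fix a unique order: file 9 < file 13 < file 14 < file 2 < file 3 < file 8 < file 12 < file 11 < file 5 < file 4.
The 9th largest is file 13.

file 13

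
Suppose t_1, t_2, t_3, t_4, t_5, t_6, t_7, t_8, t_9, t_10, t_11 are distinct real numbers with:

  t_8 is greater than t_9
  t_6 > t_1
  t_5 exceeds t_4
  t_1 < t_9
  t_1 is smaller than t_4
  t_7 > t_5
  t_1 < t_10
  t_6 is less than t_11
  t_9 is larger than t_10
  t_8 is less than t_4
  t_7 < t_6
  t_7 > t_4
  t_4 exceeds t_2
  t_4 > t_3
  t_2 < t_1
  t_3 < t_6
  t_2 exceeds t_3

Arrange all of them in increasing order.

Each adjacent pair is fixed by a given relation: t_3 < t_2; t_2 < t_1; t_1 < t_10; t_10 < t_9; t_9 < t_8; t_8 < t_4; t_4 < t_5; t_5 < t_7; t_7 < t_6; t_6 < t_11. Chaining them end to end gives the full order.

t_3 < t_2 < t_1 < t_10 < t_9 < t_8 < t_4 < t_5 < t_7 < t_6 < t_11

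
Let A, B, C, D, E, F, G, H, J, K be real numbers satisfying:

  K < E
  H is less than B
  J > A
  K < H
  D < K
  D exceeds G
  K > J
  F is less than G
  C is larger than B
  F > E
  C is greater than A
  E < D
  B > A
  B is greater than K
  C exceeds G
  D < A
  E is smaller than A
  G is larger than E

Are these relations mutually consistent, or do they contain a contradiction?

inconsistent

Chaining the given relations yields E < F < G < D < A < J < K, so E < K. But one relation states K < E. These cannot both hold.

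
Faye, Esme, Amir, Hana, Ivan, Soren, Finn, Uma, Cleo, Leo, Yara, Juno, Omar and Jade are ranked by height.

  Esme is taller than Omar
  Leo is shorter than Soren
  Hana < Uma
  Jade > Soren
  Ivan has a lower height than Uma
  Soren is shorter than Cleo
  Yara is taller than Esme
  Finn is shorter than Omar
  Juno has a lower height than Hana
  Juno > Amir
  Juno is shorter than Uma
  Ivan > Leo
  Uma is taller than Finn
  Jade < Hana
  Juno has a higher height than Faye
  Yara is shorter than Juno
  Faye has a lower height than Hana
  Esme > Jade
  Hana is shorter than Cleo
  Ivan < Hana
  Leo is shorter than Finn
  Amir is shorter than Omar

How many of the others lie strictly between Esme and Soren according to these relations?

The relations place Soren below Esme. An element lies strictly between them when it is forced above Soren and also forced below Esme.
Above Soren: {Jade, Yara, Juno, Hana, Cleo, Uma}. Below Esme: {Amir, Leo, Finn, Omar, Jade}.
Intersection: {Jade} — 1.

1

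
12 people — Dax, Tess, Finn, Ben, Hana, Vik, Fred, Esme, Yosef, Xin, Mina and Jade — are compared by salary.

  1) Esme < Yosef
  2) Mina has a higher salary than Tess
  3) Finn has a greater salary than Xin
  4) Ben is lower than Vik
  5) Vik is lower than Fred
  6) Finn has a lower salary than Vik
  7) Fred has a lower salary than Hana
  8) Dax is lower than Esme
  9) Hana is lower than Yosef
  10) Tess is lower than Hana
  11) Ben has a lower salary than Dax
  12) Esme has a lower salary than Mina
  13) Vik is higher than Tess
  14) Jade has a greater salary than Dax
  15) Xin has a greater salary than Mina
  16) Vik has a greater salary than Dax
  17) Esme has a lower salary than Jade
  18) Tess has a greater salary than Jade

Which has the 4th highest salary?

Vik

The consecutive relations fix a unique order: Ben < Dax < Esme < Jade < Tess < Mina < Xin < Finn < Vik < Fred < Hana < Yosef.
Counting 4 from the largest end gives Vik.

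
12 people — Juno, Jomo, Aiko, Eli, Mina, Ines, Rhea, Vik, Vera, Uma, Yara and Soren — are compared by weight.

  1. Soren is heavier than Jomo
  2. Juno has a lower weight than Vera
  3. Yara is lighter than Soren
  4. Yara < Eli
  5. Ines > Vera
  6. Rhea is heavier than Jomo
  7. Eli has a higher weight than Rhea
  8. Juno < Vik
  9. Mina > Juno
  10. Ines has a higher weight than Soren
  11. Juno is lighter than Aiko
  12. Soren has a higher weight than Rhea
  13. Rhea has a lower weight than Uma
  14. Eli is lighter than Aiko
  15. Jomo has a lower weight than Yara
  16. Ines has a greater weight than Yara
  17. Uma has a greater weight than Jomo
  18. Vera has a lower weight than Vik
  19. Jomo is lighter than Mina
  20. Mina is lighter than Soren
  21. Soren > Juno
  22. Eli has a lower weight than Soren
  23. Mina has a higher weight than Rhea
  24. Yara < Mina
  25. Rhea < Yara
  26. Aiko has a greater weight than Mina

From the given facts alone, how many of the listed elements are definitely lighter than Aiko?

From Aiko the given relations immediately reach Eli, Juno, Mina.
From those, Jomo, Rhea, Yara — 6 in total.
No other element is forced below Aiko by the given relations, so the count is 6.

6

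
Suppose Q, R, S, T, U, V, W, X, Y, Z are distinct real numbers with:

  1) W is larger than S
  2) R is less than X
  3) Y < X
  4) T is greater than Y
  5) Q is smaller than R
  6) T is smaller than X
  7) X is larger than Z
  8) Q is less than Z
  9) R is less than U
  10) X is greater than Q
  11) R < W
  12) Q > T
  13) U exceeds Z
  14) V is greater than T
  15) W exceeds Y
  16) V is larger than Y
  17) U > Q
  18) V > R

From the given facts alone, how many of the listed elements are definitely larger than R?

4

The elements the relations force above R are U, V, X, W — no chain reaches any other.
That is 4.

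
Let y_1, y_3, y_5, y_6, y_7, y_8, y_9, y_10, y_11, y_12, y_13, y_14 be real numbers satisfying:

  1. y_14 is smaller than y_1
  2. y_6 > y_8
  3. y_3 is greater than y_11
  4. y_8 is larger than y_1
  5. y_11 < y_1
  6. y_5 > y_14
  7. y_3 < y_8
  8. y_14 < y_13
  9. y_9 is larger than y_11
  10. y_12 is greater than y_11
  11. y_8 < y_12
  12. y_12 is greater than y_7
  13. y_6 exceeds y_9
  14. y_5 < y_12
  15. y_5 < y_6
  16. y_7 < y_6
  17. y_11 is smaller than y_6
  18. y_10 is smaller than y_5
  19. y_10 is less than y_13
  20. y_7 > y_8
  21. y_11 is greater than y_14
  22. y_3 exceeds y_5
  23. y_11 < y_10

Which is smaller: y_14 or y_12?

y_14

Link the given pairs in sequence: y_14 < y_11; y_11 < y_10; y_10 < y_5; y_5 < y_3; y_3 < y_8; y_8 < y_7; y_7 < y_12.
Together: y_14 < y_11 < y_10 < y_5 < y_3 < y_8 < y_7 < y_12.
So y_14 < y_12; y_14 is the smaller of the two.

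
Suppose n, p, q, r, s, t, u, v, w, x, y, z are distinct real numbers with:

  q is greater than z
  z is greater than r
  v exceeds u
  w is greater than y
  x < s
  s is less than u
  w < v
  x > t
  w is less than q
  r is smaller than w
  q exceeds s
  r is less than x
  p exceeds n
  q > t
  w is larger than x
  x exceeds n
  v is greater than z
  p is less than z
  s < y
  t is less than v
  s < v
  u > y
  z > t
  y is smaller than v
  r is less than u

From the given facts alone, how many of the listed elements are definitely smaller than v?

From v the given relations immediately reach t, s, z, y, u, w.
From those, r, x, p — 9 in total.
From those, n — 10 in total.
Nothing else is reachable below v; 10 in all.

10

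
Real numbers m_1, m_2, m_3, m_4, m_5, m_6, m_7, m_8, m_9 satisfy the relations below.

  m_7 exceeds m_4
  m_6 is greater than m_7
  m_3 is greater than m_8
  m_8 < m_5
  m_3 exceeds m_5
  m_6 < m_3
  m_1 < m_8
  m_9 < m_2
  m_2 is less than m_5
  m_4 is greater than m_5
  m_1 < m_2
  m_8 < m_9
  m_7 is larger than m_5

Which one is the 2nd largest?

m_6

The consecutive relations fix a unique order: m_1 < m_8 < m_9 < m_2 < m_5 < m_4 < m_7 < m_6 < m_3.
The 2nd largest is m_6.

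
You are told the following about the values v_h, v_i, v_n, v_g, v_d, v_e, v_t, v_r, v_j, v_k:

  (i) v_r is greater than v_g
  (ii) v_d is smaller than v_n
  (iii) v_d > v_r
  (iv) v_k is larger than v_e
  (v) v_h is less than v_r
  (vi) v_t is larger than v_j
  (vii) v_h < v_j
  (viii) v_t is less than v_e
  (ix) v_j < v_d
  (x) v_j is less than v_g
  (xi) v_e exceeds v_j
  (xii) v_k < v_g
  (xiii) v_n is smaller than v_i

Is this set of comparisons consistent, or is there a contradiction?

consistent

The single ordering v_h < v_j < v_t < v_e < v_k < v_g < v_r < v_d < v_n < v_i satisfies every listed relation, so no contradiction arises.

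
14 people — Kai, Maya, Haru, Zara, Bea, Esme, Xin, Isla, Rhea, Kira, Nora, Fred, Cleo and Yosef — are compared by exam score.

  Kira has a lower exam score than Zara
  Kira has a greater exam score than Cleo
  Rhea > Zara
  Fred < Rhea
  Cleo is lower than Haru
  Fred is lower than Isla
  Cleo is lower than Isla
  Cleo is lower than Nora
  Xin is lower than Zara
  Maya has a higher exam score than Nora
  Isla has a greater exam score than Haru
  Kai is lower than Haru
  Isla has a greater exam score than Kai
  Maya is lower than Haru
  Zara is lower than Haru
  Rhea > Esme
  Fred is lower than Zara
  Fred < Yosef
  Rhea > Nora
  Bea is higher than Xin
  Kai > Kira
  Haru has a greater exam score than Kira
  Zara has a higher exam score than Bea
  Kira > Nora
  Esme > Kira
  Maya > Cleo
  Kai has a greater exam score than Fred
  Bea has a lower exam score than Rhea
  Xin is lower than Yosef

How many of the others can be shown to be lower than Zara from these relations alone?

6

Directly below Zara: Fred, Xin, Bea, Kira.
One step further: Cleo, Nora (6 so far).
No other element is forced below Zara by the given relations, so the count is 6.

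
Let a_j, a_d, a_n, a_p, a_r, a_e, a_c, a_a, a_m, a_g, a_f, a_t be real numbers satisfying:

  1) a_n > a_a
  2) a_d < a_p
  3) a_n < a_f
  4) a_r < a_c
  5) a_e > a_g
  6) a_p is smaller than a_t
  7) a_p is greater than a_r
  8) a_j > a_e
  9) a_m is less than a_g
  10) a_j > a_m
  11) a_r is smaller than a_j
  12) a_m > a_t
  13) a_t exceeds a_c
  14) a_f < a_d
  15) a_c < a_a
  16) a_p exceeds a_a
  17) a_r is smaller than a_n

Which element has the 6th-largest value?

The consecutive relations fix a unique order: a_r < a_c < a_a < a_n < a_f < a_d < a_p < a_t < a_m < a_g < a_e < a_j.
The 6th largest is a_p.

a_p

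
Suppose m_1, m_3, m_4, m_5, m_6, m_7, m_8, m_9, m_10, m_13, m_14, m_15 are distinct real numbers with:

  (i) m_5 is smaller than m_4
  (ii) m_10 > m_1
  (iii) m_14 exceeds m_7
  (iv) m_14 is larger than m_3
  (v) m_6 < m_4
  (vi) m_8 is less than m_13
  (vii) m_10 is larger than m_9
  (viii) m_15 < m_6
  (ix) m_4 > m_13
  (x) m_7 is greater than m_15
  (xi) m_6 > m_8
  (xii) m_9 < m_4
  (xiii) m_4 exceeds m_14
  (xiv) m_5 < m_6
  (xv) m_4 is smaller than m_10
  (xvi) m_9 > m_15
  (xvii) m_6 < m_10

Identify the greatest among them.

Chaining downward from m_10: directly below it, m_1, m_6, m_9, m_4; then m_5, m_8, m_15, m_14, m_13; then m_3, m_7.
That covers every other element, and nothing is given above m_10, so m_10 is the greatest.

m_10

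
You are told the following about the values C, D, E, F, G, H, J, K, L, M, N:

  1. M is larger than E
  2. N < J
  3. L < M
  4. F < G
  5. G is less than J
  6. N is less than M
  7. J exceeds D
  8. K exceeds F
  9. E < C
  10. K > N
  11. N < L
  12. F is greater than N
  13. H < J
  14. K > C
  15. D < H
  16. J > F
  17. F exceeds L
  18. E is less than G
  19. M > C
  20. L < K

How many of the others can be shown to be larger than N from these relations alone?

6

Directly above N: L, F, J, M, K.
One step further: G (6 so far).
No other element is forced above N by the given relations, so the count is 6.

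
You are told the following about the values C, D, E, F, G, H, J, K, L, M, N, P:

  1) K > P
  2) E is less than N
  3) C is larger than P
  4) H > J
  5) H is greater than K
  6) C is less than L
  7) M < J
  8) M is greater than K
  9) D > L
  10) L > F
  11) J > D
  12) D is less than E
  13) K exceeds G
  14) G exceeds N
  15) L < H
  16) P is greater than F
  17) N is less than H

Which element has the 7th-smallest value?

N

Piecing the relations together gives one ordering: F < P < C < L < D < E < N < G < K < M < J < H.
The 7th smallest is N.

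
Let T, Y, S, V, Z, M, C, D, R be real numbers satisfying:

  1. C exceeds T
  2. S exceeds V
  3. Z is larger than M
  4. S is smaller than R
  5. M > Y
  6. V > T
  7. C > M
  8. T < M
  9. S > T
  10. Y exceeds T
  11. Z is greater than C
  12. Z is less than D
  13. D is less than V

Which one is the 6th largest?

C

Piecing the relations together gives one ordering: T < Y < M < C < Z < D < V < S < R.
Counting 6 from the largest end gives C.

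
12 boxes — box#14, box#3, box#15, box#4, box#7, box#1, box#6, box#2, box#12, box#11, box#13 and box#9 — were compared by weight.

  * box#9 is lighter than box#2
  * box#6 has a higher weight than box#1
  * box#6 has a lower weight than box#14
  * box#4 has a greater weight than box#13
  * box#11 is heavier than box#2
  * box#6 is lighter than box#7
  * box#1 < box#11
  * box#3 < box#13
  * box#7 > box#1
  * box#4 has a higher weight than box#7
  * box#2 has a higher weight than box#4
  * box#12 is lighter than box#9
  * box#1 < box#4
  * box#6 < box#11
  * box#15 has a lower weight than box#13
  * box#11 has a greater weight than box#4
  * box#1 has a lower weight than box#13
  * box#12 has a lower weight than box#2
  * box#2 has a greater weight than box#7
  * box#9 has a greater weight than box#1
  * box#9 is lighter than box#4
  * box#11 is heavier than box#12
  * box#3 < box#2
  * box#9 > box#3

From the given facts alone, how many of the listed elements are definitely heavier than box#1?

Directly above box#1: box#6, box#7, box#13, box#9, box#4, box#11.
One step further: box#14, box#2 (8 so far).
No other element is forced above box#1 by the given relations, so the count is 8.

8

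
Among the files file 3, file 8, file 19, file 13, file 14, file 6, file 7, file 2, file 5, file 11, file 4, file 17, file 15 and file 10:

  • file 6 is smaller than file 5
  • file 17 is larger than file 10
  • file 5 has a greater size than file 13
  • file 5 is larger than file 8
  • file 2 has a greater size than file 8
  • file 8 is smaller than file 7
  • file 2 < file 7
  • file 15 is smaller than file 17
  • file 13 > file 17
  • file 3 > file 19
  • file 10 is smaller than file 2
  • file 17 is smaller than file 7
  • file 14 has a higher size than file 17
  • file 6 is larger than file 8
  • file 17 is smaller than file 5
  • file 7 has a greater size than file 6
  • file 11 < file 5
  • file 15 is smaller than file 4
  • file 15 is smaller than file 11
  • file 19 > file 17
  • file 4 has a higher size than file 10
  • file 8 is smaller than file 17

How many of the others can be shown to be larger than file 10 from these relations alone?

The elements the relations force above file 10 are file 4, file 17, file 2, file 19, file 7, file 3, file 14, file 13, file 5 — no chain reaches any other.
That is 9.

9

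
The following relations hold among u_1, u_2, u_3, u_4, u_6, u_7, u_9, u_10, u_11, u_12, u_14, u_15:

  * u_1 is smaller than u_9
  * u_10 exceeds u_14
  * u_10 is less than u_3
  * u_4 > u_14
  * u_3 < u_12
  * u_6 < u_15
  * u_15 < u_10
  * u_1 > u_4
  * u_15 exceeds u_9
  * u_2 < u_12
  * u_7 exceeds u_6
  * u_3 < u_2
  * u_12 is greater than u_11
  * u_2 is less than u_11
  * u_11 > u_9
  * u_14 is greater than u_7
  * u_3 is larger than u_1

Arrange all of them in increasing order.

Nothing is placed below u_6, so it is least; from there u_6 < u_7; u_7 < u_14; u_14 < u_4; u_4 < u_1; u_1 < u_9; u_9 < u_15; u_15 < u_10; u_10 < u_3; u_3 < u_2; u_2 < u_11; u_11 < u_12, each given directly.

u_6 < u_7 < u_14 < u_4 < u_1 < u_9 < u_15 < u_10 < u_3 < u_2 < u_11 < u_12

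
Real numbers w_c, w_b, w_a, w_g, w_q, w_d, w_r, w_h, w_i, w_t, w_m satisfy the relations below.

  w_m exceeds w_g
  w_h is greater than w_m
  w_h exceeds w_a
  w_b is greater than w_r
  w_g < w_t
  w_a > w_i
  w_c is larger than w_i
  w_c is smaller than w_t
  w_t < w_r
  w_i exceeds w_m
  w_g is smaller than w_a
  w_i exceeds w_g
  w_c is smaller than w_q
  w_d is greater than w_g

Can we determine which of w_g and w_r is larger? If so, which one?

w_r

Chaining the given relations: w_g < w_m < w_i < w_c < w_t < w_r.
So w_r is larger.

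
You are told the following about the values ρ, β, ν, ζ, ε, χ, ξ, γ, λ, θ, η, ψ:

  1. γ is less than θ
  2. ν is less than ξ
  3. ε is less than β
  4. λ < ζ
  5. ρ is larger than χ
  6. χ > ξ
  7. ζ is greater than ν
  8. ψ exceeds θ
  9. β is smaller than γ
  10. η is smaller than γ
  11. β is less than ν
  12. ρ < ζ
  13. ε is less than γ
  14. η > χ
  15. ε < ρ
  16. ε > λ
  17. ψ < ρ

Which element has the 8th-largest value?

Chaining the given pairs: λ < ε < β < ν < ξ < χ < η < γ < θ < ψ < ρ < ζ.
Counting 8 from the largest end gives ξ.

ξ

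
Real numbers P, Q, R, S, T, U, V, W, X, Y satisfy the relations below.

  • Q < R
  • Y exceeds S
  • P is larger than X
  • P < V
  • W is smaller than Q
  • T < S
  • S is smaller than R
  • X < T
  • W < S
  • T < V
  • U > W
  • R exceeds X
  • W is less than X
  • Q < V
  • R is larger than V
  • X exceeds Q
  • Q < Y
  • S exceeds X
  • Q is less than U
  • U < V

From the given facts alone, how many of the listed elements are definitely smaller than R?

8

Directly below R: Q, X, V, S.
One step further: W, P, T, U (8 so far).
No other element is forced below R by the given relations, so the count is 8.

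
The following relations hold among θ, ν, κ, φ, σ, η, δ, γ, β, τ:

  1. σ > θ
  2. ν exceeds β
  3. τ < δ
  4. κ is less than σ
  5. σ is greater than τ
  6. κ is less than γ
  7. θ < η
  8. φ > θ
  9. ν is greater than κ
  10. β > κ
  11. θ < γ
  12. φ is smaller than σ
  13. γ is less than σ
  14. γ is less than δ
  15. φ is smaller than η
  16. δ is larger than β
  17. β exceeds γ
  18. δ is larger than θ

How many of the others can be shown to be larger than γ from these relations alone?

From γ the given relations immediately reach β, σ, δ.
From those, ν — 4 in total.
No other element is forced above γ by the given relations, so the count is 4.

4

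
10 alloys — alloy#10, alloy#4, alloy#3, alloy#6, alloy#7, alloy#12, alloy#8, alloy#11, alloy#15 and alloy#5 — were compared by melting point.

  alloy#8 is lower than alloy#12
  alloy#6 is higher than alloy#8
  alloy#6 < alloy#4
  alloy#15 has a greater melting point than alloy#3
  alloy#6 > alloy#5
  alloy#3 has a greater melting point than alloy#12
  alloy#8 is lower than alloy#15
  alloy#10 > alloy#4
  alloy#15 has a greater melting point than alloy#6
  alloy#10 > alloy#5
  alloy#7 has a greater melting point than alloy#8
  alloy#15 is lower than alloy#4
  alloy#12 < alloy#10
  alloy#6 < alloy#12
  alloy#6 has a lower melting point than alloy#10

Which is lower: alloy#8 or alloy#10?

alloy#8

alloy#8 < alloy#6 and alloy#6 < alloy#12 give alloy#8 < alloy#12.
Then alloy#12 < alloy#3 extends the chain to alloy#3.
With alloy#3 < alloy#15: alloy#8 < alloy#6 < alloy#12 < alloy#3 < alloy#15.
With alloy#15 < alloy#4: alloy#8 < alloy#6 < alloy#12 < alloy#3 < alloy#15 < alloy#4.
With alloy#4 < alloy#10: alloy#8 < alloy#6 < alloy#12 < alloy#3 < alloy#15 < alloy#4 < alloy#10.
So alloy#8 < alloy#10; alloy#8 is the lower of the two.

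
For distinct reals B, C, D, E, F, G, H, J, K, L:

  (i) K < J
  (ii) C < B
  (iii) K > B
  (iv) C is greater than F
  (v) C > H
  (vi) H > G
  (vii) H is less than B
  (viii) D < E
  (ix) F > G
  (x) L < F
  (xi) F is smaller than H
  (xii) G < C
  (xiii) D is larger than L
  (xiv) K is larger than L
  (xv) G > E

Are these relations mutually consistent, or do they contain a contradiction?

Every relation is compatible with L < D < E < G < F < H < C < B < K < J; the set is consistent.

consistent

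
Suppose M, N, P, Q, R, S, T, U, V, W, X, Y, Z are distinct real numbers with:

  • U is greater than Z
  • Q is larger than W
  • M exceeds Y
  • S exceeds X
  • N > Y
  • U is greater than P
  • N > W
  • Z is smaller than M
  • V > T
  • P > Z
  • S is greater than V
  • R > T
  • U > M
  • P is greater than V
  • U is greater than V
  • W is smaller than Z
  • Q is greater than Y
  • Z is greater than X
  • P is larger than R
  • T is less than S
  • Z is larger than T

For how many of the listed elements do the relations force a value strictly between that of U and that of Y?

1

The relations place Y below U. An element lies strictly between them when it is forced above Y and also forced below U.
Above Y: {N, Q, M}. Below U: {T, R, X, W, V, Z, P, M}.
Intersection: {M} — 1.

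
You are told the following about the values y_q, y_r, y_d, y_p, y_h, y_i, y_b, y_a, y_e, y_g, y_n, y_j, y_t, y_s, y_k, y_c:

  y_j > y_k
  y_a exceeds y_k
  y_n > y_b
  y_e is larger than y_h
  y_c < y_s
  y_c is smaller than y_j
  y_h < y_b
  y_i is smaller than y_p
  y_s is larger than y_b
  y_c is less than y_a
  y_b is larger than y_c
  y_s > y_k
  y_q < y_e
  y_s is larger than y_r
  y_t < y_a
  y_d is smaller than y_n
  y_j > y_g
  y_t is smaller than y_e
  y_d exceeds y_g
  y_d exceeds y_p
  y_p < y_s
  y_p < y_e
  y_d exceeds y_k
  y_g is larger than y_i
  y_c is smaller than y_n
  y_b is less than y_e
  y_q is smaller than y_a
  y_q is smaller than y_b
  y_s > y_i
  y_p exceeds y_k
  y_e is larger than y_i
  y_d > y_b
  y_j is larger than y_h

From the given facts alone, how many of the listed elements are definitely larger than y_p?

4

From y_p the given relations immediately reach y_d, y_s, y_e.
From those, y_n — 4 in total.
No other element is forced above y_p by the given relations, so the count is 4.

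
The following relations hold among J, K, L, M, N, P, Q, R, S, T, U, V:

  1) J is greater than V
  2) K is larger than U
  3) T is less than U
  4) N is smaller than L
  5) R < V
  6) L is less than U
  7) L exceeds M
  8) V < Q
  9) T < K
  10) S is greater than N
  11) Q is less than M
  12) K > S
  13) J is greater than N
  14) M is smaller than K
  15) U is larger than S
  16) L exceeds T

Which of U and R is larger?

Link the given pairs in sequence: R < V; V < Q; Q < M; M < L; L < U.
Chaining these gives R < V < Q < M < L < U.
So R < U; U is the larger of the two.

U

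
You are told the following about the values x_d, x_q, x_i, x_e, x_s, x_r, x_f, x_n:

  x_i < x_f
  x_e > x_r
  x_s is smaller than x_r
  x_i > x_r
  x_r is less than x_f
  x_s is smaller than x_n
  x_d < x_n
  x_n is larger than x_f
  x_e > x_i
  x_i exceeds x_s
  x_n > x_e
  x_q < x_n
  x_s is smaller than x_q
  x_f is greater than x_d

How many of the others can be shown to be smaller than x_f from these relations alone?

4

Directly below x_f: x_r, x_i, x_d.
One step further: x_s (4 so far).
No other element is forced below x_f by the given relations, so the count is 4.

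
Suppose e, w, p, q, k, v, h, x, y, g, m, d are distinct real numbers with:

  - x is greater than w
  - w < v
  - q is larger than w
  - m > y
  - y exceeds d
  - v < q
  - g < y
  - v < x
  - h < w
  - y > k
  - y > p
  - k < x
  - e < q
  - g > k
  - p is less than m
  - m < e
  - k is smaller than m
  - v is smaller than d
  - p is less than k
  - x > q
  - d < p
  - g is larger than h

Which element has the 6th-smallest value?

Chaining the given pairs: h < w < v < d < p < k < g < y < m < e < q < x.
Counting 6 from the smallest end gives k.

k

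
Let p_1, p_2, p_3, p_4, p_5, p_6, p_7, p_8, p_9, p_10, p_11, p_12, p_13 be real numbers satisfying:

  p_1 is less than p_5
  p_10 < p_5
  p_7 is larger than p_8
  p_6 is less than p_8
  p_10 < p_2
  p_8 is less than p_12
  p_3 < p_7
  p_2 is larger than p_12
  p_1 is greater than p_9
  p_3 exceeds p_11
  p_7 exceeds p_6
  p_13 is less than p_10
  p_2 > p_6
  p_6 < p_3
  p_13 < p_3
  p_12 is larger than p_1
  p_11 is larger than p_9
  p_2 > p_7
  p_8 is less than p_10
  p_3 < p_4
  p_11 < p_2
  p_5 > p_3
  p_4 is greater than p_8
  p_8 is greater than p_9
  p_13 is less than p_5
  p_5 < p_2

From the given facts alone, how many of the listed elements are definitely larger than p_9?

From p_9 the given relations immediately reach p_8, p_11, p_1.
From those, p_3, p_7, p_10, p_4, p_5, p_12, p_2 — 10 in total.
Nothing else is reachable above p_9; 10 in all.

10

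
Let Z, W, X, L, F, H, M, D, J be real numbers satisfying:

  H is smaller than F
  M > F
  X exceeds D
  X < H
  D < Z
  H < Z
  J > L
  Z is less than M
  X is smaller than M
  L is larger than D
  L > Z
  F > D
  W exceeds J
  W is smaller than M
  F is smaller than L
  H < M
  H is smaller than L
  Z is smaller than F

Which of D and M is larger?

D < X < H < Z < F < L < J < W < M, by transitivity through X, H, Z, F, L, J, W.
So D < M; M is the larger of the two.

M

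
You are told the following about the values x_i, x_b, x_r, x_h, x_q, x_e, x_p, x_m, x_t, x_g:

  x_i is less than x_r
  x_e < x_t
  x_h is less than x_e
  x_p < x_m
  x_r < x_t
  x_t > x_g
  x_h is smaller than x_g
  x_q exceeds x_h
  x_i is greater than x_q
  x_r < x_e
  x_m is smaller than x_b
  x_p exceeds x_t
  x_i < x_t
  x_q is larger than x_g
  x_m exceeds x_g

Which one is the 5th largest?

Piecing the relations together gives one ordering: x_h < x_g < x_q < x_i < x_r < x_e < x_t < x_p < x_m < x_b.
The 5th largest is x_e.

x_e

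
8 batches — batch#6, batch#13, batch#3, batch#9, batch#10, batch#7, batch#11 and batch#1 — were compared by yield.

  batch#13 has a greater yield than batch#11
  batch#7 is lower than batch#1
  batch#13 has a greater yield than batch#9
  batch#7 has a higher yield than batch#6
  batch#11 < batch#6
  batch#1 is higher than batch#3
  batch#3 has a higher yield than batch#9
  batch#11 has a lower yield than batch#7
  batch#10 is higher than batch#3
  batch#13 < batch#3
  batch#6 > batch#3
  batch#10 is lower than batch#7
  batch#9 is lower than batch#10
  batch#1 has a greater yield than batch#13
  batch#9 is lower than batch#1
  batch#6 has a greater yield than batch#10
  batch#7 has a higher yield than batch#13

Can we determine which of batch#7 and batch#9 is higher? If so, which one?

batch#9 < batch#13 and batch#13 < batch#3 give batch#9 < batch#3.
Then batch#3 < batch#10 extends the chain to batch#10.
Then batch#10 < batch#6 extends the chain to batch#6.
With batch#6 < batch#7: batch#9 < batch#13 < batch#3 < batch#10 < batch#6 < batch#7.
So batch#7 is higher.

batch#7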